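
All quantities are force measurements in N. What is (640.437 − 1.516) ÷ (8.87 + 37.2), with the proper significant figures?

640.437 − 1.516 = 638.921, limited to 3 d.p. → 6 s.f.; 8.87 + 37.2 = 46.07, limited to 1 d.p. → 3 s.f.
Carrying full precision, 638.921 ÷ 46.07 = 13.8684827437…; keep min(6, 3) = 3 s.f.
Rounded to 3 significant figures: 13.9.

13.9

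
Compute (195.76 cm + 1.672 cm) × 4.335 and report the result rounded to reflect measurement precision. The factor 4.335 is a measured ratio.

855.9 cm

195.76 cm + 1.672 cm = 197.432 cm; the sum is limited to 2 decimal places (5 s.f.).
Carrying full precision, 197.432 × 4.335 = 855.86772 cm; 4.335 has 4 s.f., so the result keeps min(5, 4) = 4 s.f.
Rounded to 4 significant figures: 855.9 cm.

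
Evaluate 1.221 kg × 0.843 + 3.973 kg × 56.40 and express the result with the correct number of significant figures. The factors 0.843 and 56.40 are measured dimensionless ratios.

225.1 kg

1.221 × 0.843 = 1.029303 → 1.03 kg (3 s.f., last digit at the 10^-2 place).
3.973 × 56.40 = 224.0772 → 224.1 kg (4 s.f., last digit at the 10^-1 place).
Sum: 225.106503 kg; keep the coarser place, 10^-1.
Result: 225.1 kg.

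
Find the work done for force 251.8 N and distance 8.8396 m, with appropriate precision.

2226 J

work done = 251.8 N × 8.8396 m = 2225.81128 J.
251.8 has 4 significant figures; 8.8396 has 5.
Division/multiplication keeps the fewest: 4 significant figures.
Rounded: 2226 J.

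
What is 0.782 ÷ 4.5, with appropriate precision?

0.782 ÷ 4.5 = 0.173777777778…
Multiplication/division keeps the fewest significant figures: 0.782 → 3 s.f., 4.5 → 2 s.f.; limit is 2.
Rounded to 2 significant figures: 0.17.

0.17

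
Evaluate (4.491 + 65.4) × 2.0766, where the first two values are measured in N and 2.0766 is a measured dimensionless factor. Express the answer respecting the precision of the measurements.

145 N

4.491 N + 65.4 N = 69.891 N; the sum is limited to 1 decimal place (3 s.f.).
Carrying full precision, 69.891 × 2.0766 = 145.1356506 N; 2.0766 has 5 s.f., so the result keeps min(3, 5) = 3 s.f.
Rounded to 3 significant figures: 145 N.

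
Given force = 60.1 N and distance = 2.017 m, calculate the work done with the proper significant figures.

work done = 60.1 N × 2.017 m = 121.2217 J.
60.1 has 3 significant figures; 2.017 has 4.
Division/multiplication keeps the fewest: 3 significant figures.
Rounded: 121 J.

121 J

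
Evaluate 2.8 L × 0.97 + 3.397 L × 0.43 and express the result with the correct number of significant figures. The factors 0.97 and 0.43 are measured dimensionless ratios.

2.8 × 0.97 = 2.716 → 2.7 L (2 s.f., last digit at the 10^-1 place).
3.397 × 0.43 = 1.46071 → 1.5 L (2 s.f., last digit at the 10^-1 place).
Sum: 4.17671 L; keep the coarser place, 10^-1.
Result: 4.2 L.

4.2 L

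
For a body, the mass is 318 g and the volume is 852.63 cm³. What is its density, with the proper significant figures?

0.373 g/cm³

density = 318 g ÷ 852.63 cm³ = 0.372963653636… g/cm³.
318 has 3 significant figures; 852.63 has 5.
Division/multiplication keeps the fewest: 3 significant figures.
Rounded: 0.373 g/cm³.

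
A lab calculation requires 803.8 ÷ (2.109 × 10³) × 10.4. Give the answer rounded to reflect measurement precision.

803.8 ÷ (2.109 × 10³) × 10.4 = 3.96373636795…
Multiplication/division keeps the fewest significant figures: 803.8 → 4 s.f., 2.109 × 10³ → 4 s.f., 10.4 → 3 s.f.; limit is 3.
Rounded to 3 significant figures: 3.96.

3.96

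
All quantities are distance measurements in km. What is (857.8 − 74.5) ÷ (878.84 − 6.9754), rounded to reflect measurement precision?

857.8 − 74.5 = 783.3, limited to 1 d.p. → 4 s.f.; 878.84 − 6.9754 = 871.8646, limited to 2 d.p. → 5 s.f.
Carrying full precision, 783.3 ÷ 871.8646 = 0.89841931878…; keep min(4, 5) = 4 s.f.
Rounded to 4 significant figures: 0.8984.

0.8984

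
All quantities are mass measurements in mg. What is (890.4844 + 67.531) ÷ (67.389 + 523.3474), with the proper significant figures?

890.4844 + 67.531 = 958.0154, limited to 3 d.p. → 6 s.f.; 67.389 + 523.3474 = 590.7364, limited to 3 d.p. → 6 s.f.
Carrying full precision, 958.0154 ÷ 590.7364 = 1.62173077535…; keep min(6, 6) = 6 s.f.
Rounded to 6 significant figures: 1.62173.

1.62173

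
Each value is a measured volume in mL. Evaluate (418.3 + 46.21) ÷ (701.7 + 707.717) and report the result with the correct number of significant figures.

0.3296

418.3 + 46.21 = 464.51, limited to 1 d.p. → 4 s.f.; 701.7 + 707.717 = 1409.417, limited to 1 d.p. → 5 s.f.
Carrying full precision, 464.51 ÷ 1409.417 = 0.329575987802…; keep min(4, 5) = 4 s.f.
Rounded to 4 significant figures: 0.3296.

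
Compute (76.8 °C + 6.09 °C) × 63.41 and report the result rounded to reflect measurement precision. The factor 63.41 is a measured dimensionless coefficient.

76.8 °C + 6.09 °C = 82.89 °C; the sum is limited to 1 decimal place (3 s.f.).
Carrying full precision, 82.89 × 63.41 = 5256.0549 °C; 63.41 has 4 s.f., so the result keeps min(3, 4) = 3 s.f.
Rounded to 3 significant figures: 5.26 × 10^3 °C.

5.26 × 10^3 °C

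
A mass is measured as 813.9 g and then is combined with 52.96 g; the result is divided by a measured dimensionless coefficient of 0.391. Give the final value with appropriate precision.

813.9 g + 52.96 g = 866.86 g; the sum is limited to 1 decimal place (4 s.f.).
Carrying full precision, 866.86 ÷ 0.391 = 2217.03324808… g; 0.391 has 3 s.f., so the result keeps min(4, 3) = 3 s.f.
Rounded to 3 significant figures: 2.22 × 10³ g.

2.22 × 10³ g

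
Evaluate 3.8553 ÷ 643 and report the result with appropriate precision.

0.00600

3.8553 ÷ 643 = 0.00599580093313…
Multiplication/division keeps the fewest significant figures: 3.8553 → 5 s.f., 643 → 3 s.f.; limit is 3.
Rounded to 3 significant figures: 0.00600.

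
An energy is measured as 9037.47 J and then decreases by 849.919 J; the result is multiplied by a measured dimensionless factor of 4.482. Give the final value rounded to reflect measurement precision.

9037.47 J − 849.919 J = 8187.551 J; the difference is limited to 2 decimal places (6 s.f.).
Carrying full precision, 8187.551 × 4.482 = 36696.603582 J; 4.482 has 4 s.f., so the result keeps min(6, 4) = 4 s.f.
Rounded to 4 significant figures: 3.670 × 10⁴ J.

3.670 × 10⁴ J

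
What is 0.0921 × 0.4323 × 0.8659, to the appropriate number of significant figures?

0.0921 × 0.4323 × 0.8659 = 0.034475661297
Multiplication/division keeps the fewest significant figures: 0.0921 → 3 s.f., 0.4323 → 4 s.f., 0.8659 → 4 s.f.; limit is 3.
Rounded to 3 significant figures: 0.0345.

0.0345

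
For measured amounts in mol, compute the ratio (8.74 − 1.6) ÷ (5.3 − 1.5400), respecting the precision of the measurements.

8.74 − 1.6 = 7.14, limited to 1 d.p. → 2 s.f.; 5.3 − 1.5400 = 3.7600, limited to 1 d.p. → 2 s.f.
Carrying full precision, 7.14 ÷ 3.7600 = 1.89893617021…; keep min(2, 2) = 2 s.f.
Rounded to 2 significant figures: 1.9.

1.9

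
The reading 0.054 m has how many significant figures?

0.054: leading zeros are not significant.

2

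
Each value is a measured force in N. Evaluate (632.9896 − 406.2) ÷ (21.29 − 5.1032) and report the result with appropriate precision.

14.01

632.9896 − 406.2 = 226.7896, limited to 1 d.p. → 4 s.f.; 21.29 − 5.1032 = 16.1868, limited to 2 d.p. → 4 s.f.
Carrying full precision, 226.7896 ÷ 16.1868 = 14.0107742111…; keep min(4, 4) = 4 s.f.
Rounded to 4 significant figures: 14.01.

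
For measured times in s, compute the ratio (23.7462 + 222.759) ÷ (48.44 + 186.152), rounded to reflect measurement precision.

23.7462 + 222.759 = 246.5052, limited to 3 d.p. → 6 s.f.; 48.44 + 186.152 = 234.592, limited to 2 d.p. → 5 s.f.
Carrying full precision, 246.5052 ÷ 234.592 = 1.05078263538…; keep min(6, 5) = 5 s.f.
Rounded to 5 significant figures: 1.0508.

1.0508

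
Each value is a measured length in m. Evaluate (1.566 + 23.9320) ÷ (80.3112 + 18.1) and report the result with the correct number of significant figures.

1.566 + 23.9320 = 25.4980, limited to 3 d.p. → 5 s.f.; 80.3112 + 18.1 = 98.4112, limited to 1 d.p. → 3 s.f.
Carrying full precision, 25.4980 ÷ 98.4112 = 0.259096525599…; keep min(5, 3) = 3 s.f.
Rounded to 3 significant figures: 2.59 × 10⁻¹.

2.59 × 10⁻¹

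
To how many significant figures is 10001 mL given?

5

10001: zeros between nonzero digits are significant.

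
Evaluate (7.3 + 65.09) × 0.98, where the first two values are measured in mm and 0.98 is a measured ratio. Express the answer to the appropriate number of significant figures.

71 mm

7.3 mm + 65.09 mm = 72.39 mm; the sum is limited to 1 decimal place (3 s.f.).
Carrying full precision, 72.39 × 0.98 = 70.9422 mm; 0.98 has 2 s.f., so the result keeps min(3, 2) = 2 s.f.
Rounded to 2 significant figures: 71 mm.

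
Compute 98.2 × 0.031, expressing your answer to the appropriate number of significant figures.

98.2 × 0.031 = 3.0442
Multiplication/division keeps the fewest significant figures: 98.2 → 3 s.f., 0.031 → 2 s.f.; limit is 2.
Rounded to 2 significant figures: 3.0.

3.0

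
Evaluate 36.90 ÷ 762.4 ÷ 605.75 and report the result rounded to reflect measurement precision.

7.990 × 10^-5

36.90 ÷ 762.4 ÷ 605.75 = 0.000079900602784…
Multiplication/division keeps the fewest significant figures: 36.90 → 4 s.f., 762.4 → 4 s.f., 605.75 → 5 s.f.; limit is 4.
Rounded to 4 significant figures: 7.990 × 10^-5.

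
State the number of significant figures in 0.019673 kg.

0.019673: leading zeros are not significant.

5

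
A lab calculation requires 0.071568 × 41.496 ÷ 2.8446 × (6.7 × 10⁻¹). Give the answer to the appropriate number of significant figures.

0.071568 × 41.496 ÷ 2.8446 × (6.7 × 10⁻¹) = 0.699485494537…
Multiplication/division keeps the fewest significant figures: 0.071568 → 5 s.f., 41.496 → 5 s.f., 2.8446 → 5 s.f., 6.7 × 10⁻¹ → 2 s.f.; limit is 2.
Rounded to 2 significant figures: 0.70.

0.70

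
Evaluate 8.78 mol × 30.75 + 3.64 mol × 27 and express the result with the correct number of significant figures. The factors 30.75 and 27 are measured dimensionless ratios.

368 mol

8.78 × 30.75 = 269.985 → 2.70 × 10^2 mol (3 s.f., last digit at the 10^0 place).
3.64 × 27 = 98.28 → 98 mol (2 s.f., last digit at the 10^0 place).
Sum: 368.265 mol; keep the coarser place, 10^0.
Result: 368 mol.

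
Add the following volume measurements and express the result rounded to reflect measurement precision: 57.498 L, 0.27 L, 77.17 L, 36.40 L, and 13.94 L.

185.28 L

57.498 L + 0.27 L + 77.17 L + 36.40 L + 13.94 L = 185.278 L.
Addition/subtraction keeps the fewest decimal places: 57.498 → 3 decimal places, 0.27 → 2 decimal places, 77.17 → 2 decimal places, 36.40 → 2 decimal places, 13.94 → 2 decimal places; limit is 2.
Rounded to 2 decimal places: 185.28 L.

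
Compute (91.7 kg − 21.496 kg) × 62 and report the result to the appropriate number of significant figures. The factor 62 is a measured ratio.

91.7 kg − 21.496 kg = 70.204 kg; the difference is limited to 1 decimal place (3 s.f.).
Carrying full precision, 70.204 × 62 = 4352.648 kg; 62 has 2 s.f., so the result keeps min(3, 2) = 2 s.f.
Rounded to 2 significant figures: 4.4 × 10³ kg.

4.4 × 10³ kg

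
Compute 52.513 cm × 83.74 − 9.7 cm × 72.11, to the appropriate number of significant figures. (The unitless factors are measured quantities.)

3.70 × 10³ cm

52.513 × 83.74 = 4397.43862 → 4397 cm (4 s.f., last digit at the 10^0 place).
9.7 × 72.11 = 699.467 → 7.0 × 10² cm (2 s.f., last digit at the 10^1 place).
Difference: 3697.97162 cm; keep the coarser place, 10^1.
Result: 3.70 × 10³ cm.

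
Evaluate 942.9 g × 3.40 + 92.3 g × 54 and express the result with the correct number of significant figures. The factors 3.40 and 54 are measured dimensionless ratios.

8.2 × 10³ g

942.9 × 3.40 = 3205.86 → 3.21 × 10³ g (3 s.f., last digit at the 10^1 place).
92.3 × 54 = 4984.2 → 5.0 × 10³ g (2 s.f., last digit at the 10^2 place).
Sum: 8190.06 g; keep the coarser place, 10^2.
Result: 8.2 × 10³ g.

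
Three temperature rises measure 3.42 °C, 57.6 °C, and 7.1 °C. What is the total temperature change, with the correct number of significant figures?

68.1 °C

3.42 °C + 57.6 °C + 7.1 °C = 68.12 °C.
Addition/subtraction keeps the fewest decimal places: 3.42 → 2 decimal places, 57.6 → 1 decimal place, 7.1 → 1 decimal place; limit is 1.
Rounded to 1 decimal place: 68.1 °C.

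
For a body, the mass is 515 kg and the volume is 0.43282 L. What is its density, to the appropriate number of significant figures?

1.19 × 10³ kg/L

density = 515 kg ÷ 0.43282 L = 1189.87107805… kg/L.
515 has 3 significant figures; 0.43282 has 5.
Division/multiplication keeps the fewest: 3 significant figures.
Rounded: 1.19 × 10³ kg/L.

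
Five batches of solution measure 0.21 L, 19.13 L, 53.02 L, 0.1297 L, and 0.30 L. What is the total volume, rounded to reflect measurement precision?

0.21 L + 19.13 L + 53.02 L + 0.1297 L + 0.30 L = 72.7897 L.
Addition/subtraction keeps the fewest decimal places: 0.21 → 2 decimal places, 19.13 → 2 decimal places, 53.02 → 2 decimal places, 0.1297 → 4 decimal places, 0.30 → 2 decimal places; limit is 2.
Rounded to 2 decimal places: 72.79 L.

72.79 L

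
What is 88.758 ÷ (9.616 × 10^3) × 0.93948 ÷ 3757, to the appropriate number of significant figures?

2.308 × 10^-6

88.758 ÷ (9.616 × 10^3) × 0.93948 ÷ 3757 = 0.00000230812538281…
Multiplication/division keeps the fewest significant figures: 88.758 → 5 s.f., 9.616 × 10^3 → 4 s.f., 0.93948 → 5 s.f., 3757 → 4 s.f.; limit is 4.
Rounded to 4 significant figures: 2.308 × 10^-6.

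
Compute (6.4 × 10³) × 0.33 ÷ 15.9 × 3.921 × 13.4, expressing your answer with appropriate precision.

7.0 × 10³

(6.4 × 10³) × 0.33 ÷ 15.9 × 3.921 × 13.4 = 6979.08407547…
Multiplication/division keeps the fewest significant figures: 6.4 × 10³ → 2 s.f., 0.33 → 2 s.f., 15.9 → 3 s.f., 3.921 → 4 s.f., 13.4 → 3 s.f.; limit is 2.
Rounded to 2 significant figures: 7.0 × 10³.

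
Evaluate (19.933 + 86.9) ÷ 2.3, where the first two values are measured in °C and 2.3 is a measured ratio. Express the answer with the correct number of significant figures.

19.933 °C + 86.9 °C = 106.833 °C; the sum is limited to 1 decimal place (4 s.f.).
Carrying full precision, 106.833 ÷ 2.3 = 46.4491304348… °C; 2.3 has 2 s.f., so the result keeps min(4, 2) = 2 s.f.
Rounded to 2 significant figures: 46 °C.

46 °C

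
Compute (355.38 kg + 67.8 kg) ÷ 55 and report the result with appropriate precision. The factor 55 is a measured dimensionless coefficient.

7.7 kg

355.38 kg + 67.8 kg = 423.18 kg; the sum is limited to 1 decimal place (4 s.f.).
Carrying full precision, 423.18 ÷ 55 = 7.69418181818… kg; 55 has 2 s.f., so the result keeps min(4, 2) = 2 s.f.
Rounded to 2 significant figures: 7.7 kg.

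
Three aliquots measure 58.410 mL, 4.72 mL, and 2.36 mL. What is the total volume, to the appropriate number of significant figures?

65.49 mL

58.410 mL + 4.72 mL + 2.36 mL = 65.490 mL.
Addition/subtraction keeps the fewest decimal places: 58.410 → 3 decimal places, 4.72 → 2 decimal places, 2.36 → 2 decimal places; limit is 2.
Rounded to 2 decimal places: 65.49 mL.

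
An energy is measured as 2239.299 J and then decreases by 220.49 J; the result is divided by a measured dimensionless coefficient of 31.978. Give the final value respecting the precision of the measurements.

2239.299 J − 220.49 J = 2018.809 J; the difference is limited to 2 decimal places (6 s.f.).
Carrying full precision, 2018.809 ÷ 31.978 = 63.131183939… J; 31.978 has 5 s.f., so the result keeps min(6, 5) = 5 s.f.
Rounded to 5 significant figures: 63.131 J.

63.131 J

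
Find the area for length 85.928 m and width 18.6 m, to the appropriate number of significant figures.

area = 85.928 m × 18.6 m = 1598.2608 m².
85.928 has 5 significant figures; 18.6 has 3.
Division/multiplication keeps the fewest: 3 significant figures.
Rounded: 1.60 × 10^3 m².

1.60 × 10^3 m²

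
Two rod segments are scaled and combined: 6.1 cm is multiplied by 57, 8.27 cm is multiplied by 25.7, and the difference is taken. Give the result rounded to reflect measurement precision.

6.1 × 57 = 347.7 → 3.5 × 10² cm (2 s.f., last digit at the 10^1 place).
8.27 × 25.7 = 212.539 → 213 cm (3 s.f., last digit at the 10^0 place).
Difference: 135.161 cm; keep the coarser place, 10^1.
Result: 1.4 × 10² cm.

1.4 × 10² cm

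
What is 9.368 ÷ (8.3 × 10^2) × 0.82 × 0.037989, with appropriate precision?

9.368 ÷ (8.3 × 10^2) × 0.82 × 0.037989 = 0.000351593229687…
Multiplication/division keeps the fewest significant figures: 9.368 → 4 s.f., 8.3 × 10^2 → 2 s.f., 0.82 → 2 s.f., 0.037989 → 5 s.f.; limit is 2.
Rounded to 2 significant figures: 3.5 × 10^-4.

3.5 × 10^-4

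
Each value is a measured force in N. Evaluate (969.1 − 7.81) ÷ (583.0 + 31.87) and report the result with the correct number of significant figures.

1.563

969.1 − 7.81 = 961.29, limited to 1 d.p. → 4 s.f.; 583.0 + 31.87 = 614.87, limited to 1 d.p. → 4 s.f.
Carrying full precision, 961.29 ÷ 614.87 = 1.5634036463…; keep min(4, 4) = 4 s.f.
Rounded to 4 significant figures: 1.563.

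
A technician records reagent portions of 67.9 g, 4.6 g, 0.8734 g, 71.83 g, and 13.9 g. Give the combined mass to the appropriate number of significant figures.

67.9 g + 4.6 g + 0.8734 g + 71.83 g + 13.9 g = 159.1034 g.
Addition/subtraction keeps the fewest decimal places: 67.9 → 1 decimal place, 4.6 → 1 decimal place, 0.8734 → 4 decimal places, 71.83 → 2 decimal places, 13.9 → 1 decimal place; limit is 1.
Rounded to 1 decimal place: 159.1 g.

159.1 g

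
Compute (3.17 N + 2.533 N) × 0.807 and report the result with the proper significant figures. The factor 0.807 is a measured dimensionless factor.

3.17 N + 2.533 N = 5.703 N; the sum is limited to 2 decimal places (3 s.f.).
Carrying full precision, 5.703 × 0.807 = 4.602321 N; 0.807 has 3 s.f., so the result keeps min(3, 3) = 3 s.f.
Rounded to 3 significant figures: 4.60 N.

4.60 N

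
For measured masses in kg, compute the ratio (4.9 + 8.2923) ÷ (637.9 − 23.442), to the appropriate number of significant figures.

4.9 + 8.2923 = 13.1923, limited to 1 d.p. → 3 s.f.; 637.9 − 23.442 = 614.458, limited to 1 d.p. → 4 s.f.
Carrying full precision, 13.1923 ÷ 614.458 = 0.021469815675…; keep min(3, 4) = 3 s.f.
Rounded to 3 significant figures: 0.0215.

0.0215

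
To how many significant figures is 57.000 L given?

57.000: trailing zeros after a decimal point are significant.

5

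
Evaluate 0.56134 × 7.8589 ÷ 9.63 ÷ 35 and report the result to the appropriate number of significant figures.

0.56134 × 7.8589 ÷ 9.63 ÷ 35 = 0.013088606812…
Multiplication/division keeps the fewest significant figures: 0.56134 → 5 s.f., 7.8589 → 5 s.f., 9.63 → 3 s.f., 35 → 2 s.f.; limit is 2.
Rounded to 2 significant figures: 0.013.

0.013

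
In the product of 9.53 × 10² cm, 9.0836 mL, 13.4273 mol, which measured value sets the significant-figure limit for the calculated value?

9.53 × 10² cm → 3 s.f.; 9.0836 mL → 5 s.f.; 13.4273 mol → 6 s.f.
The fewest is 3 significant figures, from 9.53 × 10² cm.

9.53 × 10² cm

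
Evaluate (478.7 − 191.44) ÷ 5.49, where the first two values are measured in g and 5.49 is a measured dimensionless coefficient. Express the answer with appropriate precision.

52.3 g

478.7 g − 191.44 g = 287.26 g; the difference is limited to 1 decimal place (4 s.f.).
Carrying full precision, 287.26 ÷ 5.49 = 52.3242258652… g; 5.49 has 3 s.f., so the result keeps min(4, 3) = 3 s.f.
Rounded to 3 significant figures: 52.3 g.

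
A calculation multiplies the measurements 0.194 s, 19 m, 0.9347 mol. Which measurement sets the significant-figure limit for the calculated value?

19 m

0.194 s → 3 s.f.; 19 m → 2 s.f.; 0.9347 mol → 4 s.f.
The fewest is 2 significant figures, from 19 m.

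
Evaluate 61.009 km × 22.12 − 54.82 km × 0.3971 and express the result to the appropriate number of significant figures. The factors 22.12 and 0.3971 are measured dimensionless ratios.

1328 km

61.009 × 22.12 = 1349.51908 → 1350. km (4 s.f., last digit at the 10^0 place).
54.82 × 0.3971 = 21.769022 → 21.77 km (4 s.f., last digit at the 10^-2 place).
Difference: 1327.750058 km; keep the coarser place, 10^0.
Result: 1328 km.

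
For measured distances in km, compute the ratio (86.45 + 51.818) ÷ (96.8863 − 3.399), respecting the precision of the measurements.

1.4790

86.45 + 51.818 = 138.268, limited to 2 d.p. → 5 s.f.; 96.8863 − 3.399 = 93.4873, limited to 3 d.p. → 5 s.f.
Carrying full precision, 138.268 ÷ 93.4873 = 1.47900303036…; keep min(5, 5) = 5 s.f.
Rounded to 5 significant figures: 1.4790.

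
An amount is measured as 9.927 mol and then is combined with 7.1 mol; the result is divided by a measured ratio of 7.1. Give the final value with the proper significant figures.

2.4 mol

9.927 mol + 7.1 mol = 17.027 mol; the sum is limited to 1 decimal place (3 s.f.).
Carrying full precision, 17.027 ÷ 7.1 = 2.39816901408… mol; 7.1 has 2 s.f., so the result keeps min(3, 2) = 2 s.f.
Rounded to 2 significant figures: 2.4 mol.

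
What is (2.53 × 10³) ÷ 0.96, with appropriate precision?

(2.53 × 10³) ÷ 0.96 = 2635.41666667…
Multiplication/division keeps the fewest significant figures: 2.53 × 10³ → 3 s.f., 0.96 → 2 s.f.; limit is 2.
Rounded to 2 significant figures: 2.6 × 10³.

2.6 × 10³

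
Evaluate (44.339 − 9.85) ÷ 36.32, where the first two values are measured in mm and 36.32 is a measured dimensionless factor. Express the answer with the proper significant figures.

0.9496 mm

44.339 mm − 9.85 mm = 34.489 mm; the difference is limited to 2 decimal places (4 s.f.).
Carrying full precision, 34.489 ÷ 36.32 = 0.949587004405… mm; 36.32 has 4 s.f., so the result keeps min(4, 4) = 4 s.f.
Rounded to 4 significant figures: 0.9496 mm.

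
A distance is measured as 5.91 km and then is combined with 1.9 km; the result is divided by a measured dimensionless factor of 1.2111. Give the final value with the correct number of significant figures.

5.91 km + 1.9 km = 7.81 km; the sum is limited to 1 decimal place (2 s.f.).
Carrying full precision, 7.81 ÷ 1.2111 = 6.44868301544… km; 1.2111 has 5 s.f., so the result keeps min(2, 5) = 2 s.f.
Rounded to 2 significant figures: 6.4 km.

6.4 km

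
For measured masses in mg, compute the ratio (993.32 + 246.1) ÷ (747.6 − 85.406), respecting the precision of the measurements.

1.872

993.32 + 246.1 = 1239.42, limited to 1 d.p. → 5 s.f.; 747.6 − 85.406 = 662.194, limited to 1 d.p. → 4 s.f.
Carrying full precision, 1239.42 ÷ 662.194 = 1.87168714908…; keep min(5, 4) = 4 s.f.
Rounded to 4 significant figures: 1.872.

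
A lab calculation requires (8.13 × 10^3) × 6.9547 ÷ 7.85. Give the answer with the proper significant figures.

(8.13 × 10^3) × 6.9547 ÷ 7.85 = 7202.76573248…
Multiplication/division keeps the fewest significant figures: 8.13 × 10^3 → 3 s.f., 6.9547 → 5 s.f., 7.85 → 3 s.f.; limit is 3.
Rounded to 3 significant figures: 7.20 × 10^3.

7.20 × 10^3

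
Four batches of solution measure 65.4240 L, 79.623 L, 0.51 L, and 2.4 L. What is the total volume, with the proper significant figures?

148.0 L

65.4240 L + 79.623 L + 0.51 L + 2.4 L = 147.9570 L.
Addition/subtraction keeps the fewest decimal places: 65.4240 → 4 decimal places, 79.623 → 3 decimal places, 0.51 → 2 decimal places, 2.4 → 1 decimal place; limit is 1.
Rounded to 1 decimal place: 148.0 L.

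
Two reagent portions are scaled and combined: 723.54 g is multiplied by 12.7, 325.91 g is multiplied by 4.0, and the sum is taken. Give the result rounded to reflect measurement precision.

1.05 × 10⁴ g

723.54 × 12.7 = 9188.958 → 9.19 × 10³ g (3 s.f., last digit at the 10^1 place).
325.91 × 4.0 = 1303.64 → 1.3 × 10³ g (2 s.f., last digit at the 10^2 place).
Sum: 10492.598 g; keep the coarser place, 10^2.
Result: 1.05 × 10⁴ g.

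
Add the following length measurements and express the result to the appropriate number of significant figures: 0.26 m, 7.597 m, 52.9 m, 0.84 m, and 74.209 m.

0.26 m + 7.597 m + 52.9 m + 0.84 m + 74.209 m = 135.806 m.
Addition/subtraction keeps the fewest decimal places: 0.26 → 2 decimal places, 7.597 → 3 decimal places, 52.9 → 1 decimal place, 0.84 → 2 decimal places, 74.209 → 3 decimal places; limit is 1.
Rounded to 1 decimal place: 1.358 × 10² m.

1.358 × 10² m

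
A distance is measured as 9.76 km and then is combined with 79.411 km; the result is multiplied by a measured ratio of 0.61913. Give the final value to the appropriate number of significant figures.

9.76 km + 79.411 km = 89.171 km; the sum is limited to 2 decimal places (4 s.f.).
Carrying full precision, 89.171 × 0.61913 = 55.20844123 km; 0.61913 has 5 s.f., so the result keeps min(4, 5) = 4 s.f.
Rounded to 4 significant figures: 55.21 km.

55.21 km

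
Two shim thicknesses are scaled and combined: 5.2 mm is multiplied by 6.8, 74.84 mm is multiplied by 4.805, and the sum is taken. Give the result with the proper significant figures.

5.2 × 6.8 = 35.36 → 35 mm (2 s.f., last digit at the 10^0 place).
74.84 × 4.805 = 359.6062 → 3.596 × 10^2 mm (4 s.f., last digit at the 10^-1 place).
Sum: 394.9662 mm; keep the coarser place, 10^0.
Result: 395 mm.

395 mm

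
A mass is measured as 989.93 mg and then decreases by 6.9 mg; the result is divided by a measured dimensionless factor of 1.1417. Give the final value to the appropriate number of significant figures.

989.93 mg − 6.9 mg = 983.03 mg; the difference is limited to 1 decimal place (4 s.f.).
Carrying full precision, 983.03 ÷ 1.1417 = 861.023035824… mg; 1.1417 has 5 s.f., so the result keeps min(4, 5) = 4 s.f.
Rounded to 4 significant figures: 8.610 × 10² mg.

8.610 × 10² mg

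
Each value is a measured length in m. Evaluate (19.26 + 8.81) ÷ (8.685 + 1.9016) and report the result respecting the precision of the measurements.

2.651

19.26 + 8.81 = 28.07, limited to 2 d.p. → 4 s.f.; 8.685 + 1.9016 = 10.5866, limited to 3 d.p. → 5 s.f.
Carrying full precision, 28.07 ÷ 10.5866 = 2.6514650596…; keep min(4, 5) = 4 s.f.
Rounded to 4 significant figures: 2.651.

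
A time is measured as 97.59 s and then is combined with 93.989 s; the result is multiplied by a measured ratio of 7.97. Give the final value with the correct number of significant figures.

1.53 × 10^3 s

97.59 s + 93.989 s = 191.579 s; the sum is limited to 2 decimal places (5 s.f.).
Carrying full precision, 191.579 × 7.97 = 1526.88463 s; 7.97 has 3 s.f., so the result keeps min(5, 3) = 3 s.f.
Rounded to 3 significant figures: 1.53 × 10^3 s.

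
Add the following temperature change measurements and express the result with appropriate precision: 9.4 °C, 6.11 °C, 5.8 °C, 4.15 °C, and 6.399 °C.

9.4 °C + 6.11 °C + 5.8 °C + 4.15 °C + 6.399 °C = 31.859 °C.
Addition/subtraction keeps the fewest decimal places: 9.4 → 1 decimal place, 6.11 → 2 decimal places, 5.8 → 1 decimal place, 4.15 → 2 decimal places, 6.399 → 3 decimal places; limit is 1.
Rounded to 1 decimal place: 31.9 °C.

31.9 °C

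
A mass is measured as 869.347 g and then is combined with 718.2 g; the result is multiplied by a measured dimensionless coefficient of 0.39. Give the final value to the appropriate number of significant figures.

6.2 × 10² g

869.347 g + 718.2 g = 1587.547 g; the sum is limited to 1 decimal place (5 s.f.).
Carrying full precision, 1587.547 × 0.39 = 619.14333 g; 0.39 has 2 s.f., so the result keeps min(5, 2) = 2 s.f.
Rounded to 2 significant figures: 6.2 × 10² g.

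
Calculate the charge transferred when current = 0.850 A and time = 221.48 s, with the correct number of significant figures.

charge transferred = 0.850 A × 221.48 s = 188.258 C.
0.850 has 3 significant figures; 221.48 has 5.
Division/multiplication keeps the fewest: 3 significant figures.
Rounded: 188 C.

188 C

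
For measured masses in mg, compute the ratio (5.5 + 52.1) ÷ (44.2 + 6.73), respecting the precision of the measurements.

1.13

5.5 + 52.1 = 57.6, limited to 1 d.p. → 3 s.f.; 44.2 + 6.73 = 50.93, limited to 1 d.p. → 3 s.f.
Carrying full precision, 57.6 ÷ 50.93 = 1.13096406833…; keep min(3, 3) = 3 s.f.
Rounded to 3 significant figures: 1.13.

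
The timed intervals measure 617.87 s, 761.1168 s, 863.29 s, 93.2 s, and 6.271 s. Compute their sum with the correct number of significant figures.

2341.7 s

617.87 s + 761.1168 s + 863.29 s + 93.2 s + 6.271 s = 2341.7478 s.
Addition/subtraction keeps the fewest decimal places: 617.87 → 2 decimal places, 761.1168 → 4 decimal places, 863.29 → 2 decimal places, 93.2 → 1 decimal place, 6.271 → 3 decimal places; limit is 1.
Rounded to 1 decimal place: 2341.7 s.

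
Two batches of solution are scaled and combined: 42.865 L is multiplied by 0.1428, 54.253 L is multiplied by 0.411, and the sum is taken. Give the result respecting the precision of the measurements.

28.4 L

42.865 × 0.1428 = 6.121122 → 6.121 L (4 s.f., last digit at the 10^-3 place).
54.253 × 0.411 = 22.297983 → 22.3 L (3 s.f., last digit at the 10^-1 place).
Sum: 28.419105 L; keep the coarser place, 10^-1.
Result: 28.4 L.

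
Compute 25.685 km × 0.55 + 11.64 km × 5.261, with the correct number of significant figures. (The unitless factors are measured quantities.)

75 km

25.685 × 0.55 = 14.12675 → 14 km (2 s.f., last digit at the 10^0 place).
11.64 × 5.261 = 61.23804 → 61.24 km (4 s.f., last digit at the 10^-2 place).
Sum: 75.36479 km; keep the coarser place, 10^0.
Result: 75 km.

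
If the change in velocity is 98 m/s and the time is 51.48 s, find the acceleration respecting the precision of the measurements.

1.9 m/s²

acceleration = 98 m/s ÷ 51.48 s = 1.90365190365… m/s².
98 has 2 significant figures; 51.48 has 4.
Division/multiplication keeps the fewest: 2 significant figures.
Rounded: 1.9 m/s².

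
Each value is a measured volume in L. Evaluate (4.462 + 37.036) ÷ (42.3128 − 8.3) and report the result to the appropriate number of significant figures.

1.22

4.462 + 37.036 = 41.498, limited to 3 d.p. → 5 s.f.; 42.3128 − 8.3 = 34.0128, limited to 1 d.p. → 3 s.f.
Carrying full precision, 41.498 ÷ 34.0128 = 1.22007009126…; keep min(5, 3) = 3 s.f.
Rounded to 3 significant figures: 1.22.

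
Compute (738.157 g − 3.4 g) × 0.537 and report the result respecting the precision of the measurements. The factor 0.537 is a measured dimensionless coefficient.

738.157 g − 3.4 g = 734.757 g; the difference is limited to 1 decimal place (4 s.f.).
Carrying full precision, 734.757 × 0.537 = 394.564509 g; 0.537 has 3 s.f., so the result keeps min(4, 3) = 3 s.f.
Rounded to 3 significant figures: 395 g.

395 g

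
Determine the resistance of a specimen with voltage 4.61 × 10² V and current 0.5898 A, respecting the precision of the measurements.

782 Ω

resistance = 4.61 × 10² V ÷ 0.5898 A = 781.620888437… Ω.
4.61 × 10² has 3 significant figures; 0.5898 has 4.
Division/multiplication keeps the fewest: 3 significant figures.
Rounded: 782 Ω.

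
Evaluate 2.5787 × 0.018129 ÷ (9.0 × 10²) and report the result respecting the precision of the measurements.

5.2 × 10⁻⁵

2.5787 × 0.018129 ÷ (9.0 × 10²) = 0.0000519436136667…
Multiplication/division keeps the fewest significant figures: 2.5787 → 5 s.f., 0.018129 → 5 s.f., 9.0 × 10² → 2 s.f.; limit is 2.
Rounded to 2 significant figures: 5.2 × 10⁻⁵.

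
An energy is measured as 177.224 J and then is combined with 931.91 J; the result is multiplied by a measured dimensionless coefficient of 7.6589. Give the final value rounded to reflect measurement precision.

177.224 J + 931.91 J = 1109.134 J; the sum is limited to 2 decimal places (6 s.f.).
Carrying full precision, 1109.134 × 7.6589 = 8494.7463926 J; 7.6589 has 5 s.f., so the result keeps min(6, 5) = 5 s.f.
Rounded to 5 significant figures: 8.4947 × 10^3 J.

8.4947 × 10^3 J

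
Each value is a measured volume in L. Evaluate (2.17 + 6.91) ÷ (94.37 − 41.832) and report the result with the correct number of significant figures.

2.17 + 6.91 = 9.08, limited to 2 d.p. → 3 s.f.; 94.37 − 41.832 = 52.538, limited to 2 d.p. → 4 s.f.
Carrying full precision, 9.08 ÷ 52.538 = 0.172827286916…; keep min(3, 4) = 3 s.f.
Rounded to 3 significant figures: 0.173.

0.173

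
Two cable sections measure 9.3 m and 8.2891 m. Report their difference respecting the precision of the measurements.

1.0 m

9.3 m − 8.2891 m = 1.0109 m.
Addition/subtraction keeps the fewest decimal places: 9.3 → 1 decimal place, 8.2891 → 4 decimal places; limit is 1.
Rounded to 1 decimal place: 1.0 m.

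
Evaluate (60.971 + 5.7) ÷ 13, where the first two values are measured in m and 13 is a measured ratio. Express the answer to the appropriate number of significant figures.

5.1 m

60.971 m + 5.7 m = 66.671 m; the sum is limited to 1 decimal place (3 s.f.).
Carrying full precision, 66.671 ÷ 13 = 5.12853846154… m; 13 has 2 s.f., so the result keeps min(3, 2) = 2 s.f.
Rounded to 2 significant figures: 5.1 m.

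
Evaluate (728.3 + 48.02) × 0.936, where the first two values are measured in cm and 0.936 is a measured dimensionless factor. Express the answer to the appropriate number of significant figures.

728.3 cm + 48.02 cm = 776.32 cm; the sum is limited to 1 decimal place (4 s.f.).
Carrying full precision, 776.32 × 0.936 = 726.63552 cm; 0.936 has 3 s.f., so the result keeps min(4, 3) = 3 s.f.
Rounded to 3 significant figures: 727 cm.

727 cm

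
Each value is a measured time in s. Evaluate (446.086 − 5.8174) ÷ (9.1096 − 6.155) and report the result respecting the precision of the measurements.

149.0

446.086 − 5.8174 = 440.2686, limited to 3 d.p. → 6 s.f.; 9.1096 − 6.155 = 2.9546, limited to 3 d.p. → 4 s.f.
Carrying full precision, 440.2686 ÷ 2.9546 = 149.011236716…; keep min(6, 4) = 4 s.f.
Rounded to 4 significant figures: 149.0.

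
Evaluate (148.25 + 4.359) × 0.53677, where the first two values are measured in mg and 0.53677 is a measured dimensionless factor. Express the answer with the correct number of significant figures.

81.916 mg

148.25 mg + 4.359 mg = 152.609 mg; the sum is limited to 2 decimal places (5 s.f.).
Carrying full precision, 152.609 × 0.53677 = 81.91593293 mg; 0.53677 has 5 s.f., so the result keeps min(5, 5) = 5 s.f.
Rounded to 5 significant figures: 81.916 mg.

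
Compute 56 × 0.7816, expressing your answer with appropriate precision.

56 × 0.7816 = 43.7696
Multiplication/division keeps the fewest significant figures: 56 → 2 s.f., 0.7816 → 4 s.f.; limit is 2.
Rounded to 2 significant figures: 44.

44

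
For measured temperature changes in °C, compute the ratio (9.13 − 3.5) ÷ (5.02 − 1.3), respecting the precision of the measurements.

1.5

9.13 − 3.5 = 5.63, limited to 1 d.p. → 2 s.f.; 5.02 − 1.3 = 3.72, limited to 1 d.p. → 2 s.f.
Carrying full precision, 5.63 ÷ 3.72 = 1.51344086022…; keep min(2, 2) = 2 s.f.
Rounded to 2 significant figures: 1.5.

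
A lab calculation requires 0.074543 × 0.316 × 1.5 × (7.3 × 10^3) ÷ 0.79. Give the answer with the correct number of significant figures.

3.3 × 10^2

0.074543 × 0.316 × 1.5 × (7.3 × 10^3) ÷ 0.79 = 326.49834
Multiplication/division keeps the fewest significant figures: 0.074543 → 5 s.f., 0.316 → 3 s.f., 1.5 → 2 s.f., 7.3 × 10^3 → 2 s.f., 0.79 → 2 s.f.; limit is 2.
Rounded to 2 significant figures: 3.3 × 10^2.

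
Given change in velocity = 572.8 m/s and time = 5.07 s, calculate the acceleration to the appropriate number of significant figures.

113 m/s²

acceleration = 572.8 m/s ÷ 5.07 s = 112.978303748… m/s².
572.8 has 4 significant figures; 5.07 has 3.
Division/multiplication keeps the fewest: 3 significant figures.
Rounded: 113 m/s².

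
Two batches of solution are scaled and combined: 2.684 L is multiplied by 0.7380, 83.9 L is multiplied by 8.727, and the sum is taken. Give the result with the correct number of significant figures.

7.34 × 10^2 L

2.684 × 0.7380 = 1.980792 → 1.981 L (4 s.f., last digit at the 10^-3 place).
83.9 × 8.727 = 732.1953 → 7.32 × 10^2 L (3 s.f., last digit at the 10^0 place).
Sum: 734.176092 L; keep the coarser place, 10^0.
Result: 7.34 × 10^2 L.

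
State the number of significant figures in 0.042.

0.042: leading zeros are not significant.

2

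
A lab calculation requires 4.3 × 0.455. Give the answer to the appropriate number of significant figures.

2.0

4.3 × 0.455 = 1.9565
Multiplication/division keeps the fewest significant figures: 4.3 → 2 s.f., 0.455 → 3 s.f.; limit is 2.
Rounded to 2 significant figures: 2.0.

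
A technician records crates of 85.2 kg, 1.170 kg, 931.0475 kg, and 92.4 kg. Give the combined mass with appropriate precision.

85.2 kg + 1.170 kg + 931.0475 kg + 92.4 kg = 1109.8175 kg.
Addition/subtraction keeps the fewest decimal places: 85.2 → 1 decimal place, 1.170 → 3 decimal places, 931.0475 → 4 decimal places, 92.4 → 1 decimal place; limit is 1.
Rounded to 1 decimal place: 1109.8 kg.

1109.8 kg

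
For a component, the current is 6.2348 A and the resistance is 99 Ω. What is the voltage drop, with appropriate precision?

voltage drop = 6.2348 A × 99 Ω = 617.2452 V.
6.2348 has 5 significant figures; 99 has 2.
Division/multiplication keeps the fewest: 2 significant figures.
Rounded: 6.2 × 10² V.

6.2 × 10² V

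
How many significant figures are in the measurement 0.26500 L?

5

0.26500: leading zeros are not significant; trailing zeros after a decimal point are significant.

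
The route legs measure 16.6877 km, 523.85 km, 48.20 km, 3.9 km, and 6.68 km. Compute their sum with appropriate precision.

599.3 km

16.6877 km + 523.85 km + 48.20 km + 3.9 km + 6.68 km = 599.3177 km.
Addition/subtraction keeps the fewest decimal places: 16.6877 → 4 decimal places, 523.85 → 2 decimal places, 48.20 → 2 decimal places, 3.9 → 1 decimal place, 6.68 → 2 decimal places; limit is 1.
Rounded to 1 decimal place: 599.3 km.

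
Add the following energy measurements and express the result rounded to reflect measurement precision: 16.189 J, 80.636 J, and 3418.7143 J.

3515.539 J

16.189 J + 80.636 J + 3418.7143 J = 3515.5393 J.
Addition/subtraction keeps the fewest decimal places: 16.189 → 3 decimal places, 80.636 → 3 decimal places, 3418.7143 → 4 decimal places; limit is 3.
Rounded to 3 decimal places: 3515.539 J.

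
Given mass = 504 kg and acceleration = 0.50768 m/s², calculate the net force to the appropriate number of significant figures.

net force = 504 kg × 0.50768 m/s² = 255.87072 N.
504 has 3 significant figures; 0.50768 has 5.
Division/multiplication keeps the fewest: 3 significant figures.
Rounded: 256 N.

256 N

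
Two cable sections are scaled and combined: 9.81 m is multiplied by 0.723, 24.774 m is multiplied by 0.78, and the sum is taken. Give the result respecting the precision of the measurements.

9.81 × 0.723 = 7.09263 → 7.09 m (3 s.f., last digit at the 10^-2 place).
24.774 × 0.78 = 19.32372 → 19 m (2 s.f., last digit at the 10^0 place).
Sum: 26.41635 m; keep the coarser place, 10^0.
Result: 26 m.

26 m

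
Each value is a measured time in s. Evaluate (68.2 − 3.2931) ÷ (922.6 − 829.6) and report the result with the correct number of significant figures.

68.2 − 3.2931 = 64.9069, limited to 1 d.p. → 3 s.f.; 922.6 − 829.6 = 93.0, limited to 1 d.p. → 3 s.f.
Carrying full precision, 64.9069 ÷ 93.0 = 0.697923655914…; keep min(3, 3) = 3 s.f.
Rounded to 3 significant figures: 0.698.

0.698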